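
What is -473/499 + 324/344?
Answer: -259/42914 ≈ -0.0060353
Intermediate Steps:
-473/499 + 324/344 = -473*1/499 + 324*(1/344) = -473/499 + 81/86 = -259/42914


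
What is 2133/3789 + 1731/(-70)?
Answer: -712161/29470 ≈ -24.166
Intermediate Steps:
2133/3789 + 1731/(-70) = 2133*(1/3789) + 1731*(-1/70) = 237/421 - 1731/70 = -712161/29470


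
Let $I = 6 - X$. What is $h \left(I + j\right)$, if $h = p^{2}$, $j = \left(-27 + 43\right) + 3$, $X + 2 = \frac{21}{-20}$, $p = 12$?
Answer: $\frac{20196}{5} \approx 4039.2$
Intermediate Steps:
$X = - \frac{61}{20}$ ($X = -2 + \frac{21}{-20} = -2 + 21 \left(- \frac{1}{20}\right) = -2 - \frac{21}{20} = - \frac{61}{20} \approx -3.05$)
$j = 19$ ($j = 16 + 3 = 19$)
$I = \frac{181}{20}$ ($I = 6 - - \frac{61}{20} = 6 + \frac{61}{20} = \frac{181}{20} \approx 9.05$)
$h = 144$ ($h = 12^{2} = 144$)
$h \left(I + j\right) = 144 \left(\frac{181}{20} + 19\right) = 144 \cdot \frac{561}{20} = \frac{20196}{5}$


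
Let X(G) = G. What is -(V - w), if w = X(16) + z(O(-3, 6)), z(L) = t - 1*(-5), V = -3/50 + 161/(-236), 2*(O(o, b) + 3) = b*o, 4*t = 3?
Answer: 33176/1475 ≈ 22.492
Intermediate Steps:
t = 3/4 (t = (1/4)*3 = 3/4 ≈ 0.75000)
O(o, b) = -3 + b*o/2 (O(o, b) = -3 + (b*o)/2 = -3 + b*o/2)
V = -4379/5900 (V = -3*1/50 + 161*(-1/236) = -3/50 - 161/236 = -4379/5900 ≈ -0.74220)
z(L) = 23/4 (z(L) = 3/4 - 1*(-5) = 3/4 + 5 = 23/4)
w = 87/4 (w = 16 + 23/4 = 87/4 ≈ 21.750)
-(V - w) = -(-4379/5900 - 1*87/4) = -(-4379/5900 - 87/4) = -1*(-33176/1475) = 33176/1475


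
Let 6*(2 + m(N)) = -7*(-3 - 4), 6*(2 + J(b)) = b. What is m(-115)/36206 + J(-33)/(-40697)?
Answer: 3135059/8840853492 ≈ 0.00035461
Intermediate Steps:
J(b) = -2 + b/6
m(N) = 37/6 (m(N) = -2 + (-7*(-3 - 4))/6 = -2 + (-7*(-7))/6 = -2 + (⅙)*49 = -2 + 49/6 = 37/6)
m(-115)/36206 + J(-33)/(-40697) = (37/6)/36206 + (-2 + (⅙)*(-33))/(-40697) = (37/6)*(1/36206) + (-2 - 11/2)*(-1/40697) = 37/217236 - 15/2*(-1/40697) = 37/217236 + 15/81394 = 3135059/8840853492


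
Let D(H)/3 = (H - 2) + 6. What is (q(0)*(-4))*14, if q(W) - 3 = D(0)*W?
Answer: -168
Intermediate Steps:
D(H) = 12 + 3*H (D(H) = 3*((H - 2) + 6) = 3*((-2 + H) + 6) = 3*(4 + H) = 12 + 3*H)
q(W) = 3 + 12*W (q(W) = 3 + (12 + 3*0)*W = 3 + (12 + 0)*W = 3 + 12*W)
(q(0)*(-4))*14 = ((3 + 12*0)*(-4))*14 = ((3 + 0)*(-4))*14 = (3*(-4))*14 = -12*14 = -168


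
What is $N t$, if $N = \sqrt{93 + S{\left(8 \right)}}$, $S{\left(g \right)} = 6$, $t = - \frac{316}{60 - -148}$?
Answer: $- \frac{237 \sqrt{11}}{52} \approx -15.116$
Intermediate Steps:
$t = - \frac{79}{52}$ ($t = - \frac{316}{60 + 148} = - \frac{316}{208} = \left(-316\right) \frac{1}{208} = - \frac{79}{52} \approx -1.5192$)
$N = 3 \sqrt{11}$ ($N = \sqrt{93 + 6} = \sqrt{99} = 3 \sqrt{11} \approx 9.9499$)
$N t = 3 \sqrt{11} \left(- \frac{79}{52}\right) = - \frac{237 \sqrt{11}}{52}$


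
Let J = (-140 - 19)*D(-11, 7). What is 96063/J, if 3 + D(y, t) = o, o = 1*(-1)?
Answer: 32021/212 ≈ 151.04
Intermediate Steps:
o = -1
D(y, t) = -4 (D(y, t) = -3 - 1 = -4)
J = 636 (J = (-140 - 19)*(-4) = -159*(-4) = 636)
96063/J = 96063/636 = 96063*(1/636) = 32021/212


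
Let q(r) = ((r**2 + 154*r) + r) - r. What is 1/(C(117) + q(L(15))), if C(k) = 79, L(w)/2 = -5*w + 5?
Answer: -1/1881 ≈ -0.00053163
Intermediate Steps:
L(w) = 10 - 10*w (L(w) = 2*(-5*w + 5) = 2*(5 - 5*w) = 10 - 10*w)
q(r) = r**2 + 154*r (q(r) = (r**2 + 155*r) - r = r**2 + 154*r)
1/(C(117) + q(L(15))) = 1/(79 + (10 - 10*15)*(154 + (10 - 10*15))) = 1/(79 + (10 - 150)*(154 + (10 - 150))) = 1/(79 - 140*(154 - 140)) = 1/(79 - 140*14) = 1/(79 - 1960) = 1/(-1881) = -1/1881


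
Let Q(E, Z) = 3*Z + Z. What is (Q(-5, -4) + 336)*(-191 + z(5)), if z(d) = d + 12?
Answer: -55680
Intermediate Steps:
Q(E, Z) = 4*Z
z(d) = 12 + d
(Q(-5, -4) + 336)*(-191 + z(5)) = (4*(-4) + 336)*(-191 + (12 + 5)) = (-16 + 336)*(-191 + 17) = 320*(-174) = -55680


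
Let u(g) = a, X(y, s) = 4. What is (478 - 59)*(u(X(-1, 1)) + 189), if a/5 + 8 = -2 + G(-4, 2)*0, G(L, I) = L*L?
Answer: 58241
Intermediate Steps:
G(L, I) = L²
a = -50 (a = -40 + 5*(-2 + (-4)²*0) = -40 + 5*(-2 + 16*0) = -40 + 5*(-2 + 0) = -40 + 5*(-2) = -40 - 10 = -50)
u(g) = -50
(478 - 59)*(u(X(-1, 1)) + 189) = (478 - 59)*(-50 + 189) = 419*139 = 58241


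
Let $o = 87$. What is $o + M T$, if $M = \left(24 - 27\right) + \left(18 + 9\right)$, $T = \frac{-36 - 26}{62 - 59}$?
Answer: $-409$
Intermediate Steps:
$T = - \frac{62}{3} \approx -20.667$
$M = 24$ ($M = -3 + 27 = 24$)
$o + M T = 87 + 24 \left(- \frac{62}{3}\right) = 87 - 496 = -409$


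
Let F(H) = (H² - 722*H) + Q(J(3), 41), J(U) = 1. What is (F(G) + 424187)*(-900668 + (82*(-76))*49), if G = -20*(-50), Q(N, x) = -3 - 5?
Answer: -846853152444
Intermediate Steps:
Q(N, x) = -8
G = 1000
F(H) = -8 + H² - 722*H (F(H) = (H² - 722*H) - 8 = -8 + H² - 722*H)
(F(G) + 424187)*(-900668 + (82*(-76))*49) = ((-8 + 1000² - 722*1000) + 424187)*(-900668 + (82*(-76))*49) = ((-8 + 1000000 - 722000) + 424187)*(-900668 - 6232*49) = (277992 + 424187)*(-900668 - 305368) = 702179*(-1206036) = -846853152444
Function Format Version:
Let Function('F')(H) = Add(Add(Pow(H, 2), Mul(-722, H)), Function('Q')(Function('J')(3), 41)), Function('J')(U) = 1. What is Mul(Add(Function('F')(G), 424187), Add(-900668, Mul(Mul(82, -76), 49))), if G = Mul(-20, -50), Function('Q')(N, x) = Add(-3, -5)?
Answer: -846853152444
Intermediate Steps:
Function('Q')(N, x) = -8
G = 1000
Function('F')(H) = Add(-8, Pow(H, 2), Mul(-722, H)) (Function('F')(H) = Add(Add(Pow(H, 2), Mul(-722, H)), -8) = Add(-8, Pow(H, 2), Mul(-722, H)))
Mul(Add(Function('F')(G), 424187), Add(-900668, Mul(Mul(82, -76), 49))) = Mul(Add(Add(-8, Pow(1000, 2), Mul(-722, 1000)), 424187), Add(-900668, Mul(Mul(82, -76), 49))) = Mul(Add(Add(-8, 1000000, -722000), 424187), Add(-900668, Mul(-6232, 49))) = Mul(Add(277992, 424187), Add(-900668, -305368)) = Mul(702179, -1206036) = -846853152444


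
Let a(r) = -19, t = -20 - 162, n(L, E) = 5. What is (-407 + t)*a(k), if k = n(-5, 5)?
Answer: 11191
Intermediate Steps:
t = -182
k = 5
(-407 + t)*a(k) = (-407 - 182)*(-19) = -589*(-19) = 11191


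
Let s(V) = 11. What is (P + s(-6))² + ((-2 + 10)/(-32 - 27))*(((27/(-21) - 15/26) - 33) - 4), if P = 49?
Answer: 19356692/5369 ≈ 3605.3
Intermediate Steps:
(P + s(-6))² + ((-2 + 10)/(-32 - 27))*(((27/(-21) - 15/26) - 33) - 4) = (49 + 11)² + ((-2 + 10)/(-32 - 27))*(((27/(-21) - 15/26) - 33) - 4) = 60² + (8/(-59))*(((27*(-1/21) - 15*1/26) - 33) - 4) = 3600 + (8*(-1/59))*(((-9/7 - 15/26) - 33) - 4) = 3600 - 8*((-339/182 - 33) - 4)/59 = 3600 - 8*(-6345/182 - 4)/59 = 3600 - 8/59*(-7073/182) = 3600 + 28292/5369 = 19356692/5369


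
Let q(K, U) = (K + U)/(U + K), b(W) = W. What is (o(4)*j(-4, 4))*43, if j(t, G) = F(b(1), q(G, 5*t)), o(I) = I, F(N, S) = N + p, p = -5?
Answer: -688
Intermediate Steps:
q(K, U) = 1 (q(K, U) = (K + U)/(K + U) = 1)
F(N, S) = -5 + N (F(N, S) = N - 5 = -5 + N)
j(t, G) = -4 (j(t, G) = -5 + 1 = -4)
(o(4)*j(-4, 4))*43 = (4*(-4))*43 = -16*43 = -688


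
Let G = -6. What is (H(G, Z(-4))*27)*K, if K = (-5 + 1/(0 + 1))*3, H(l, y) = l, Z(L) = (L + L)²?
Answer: 1944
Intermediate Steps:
Z(L) = 4*L² (Z(L) = (2*L)² = 4*L²)
K = -12 (K = (-5 + 1/1)*3 = (-5 + 1)*3 = -4*3 = -12)
(H(G, Z(-4))*27)*K = -6*27*(-12) = -162*(-12) = 1944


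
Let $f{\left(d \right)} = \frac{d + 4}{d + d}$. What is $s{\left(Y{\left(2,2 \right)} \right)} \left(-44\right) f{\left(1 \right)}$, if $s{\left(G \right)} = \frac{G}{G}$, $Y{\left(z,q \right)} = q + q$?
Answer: $-110$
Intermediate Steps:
$Y{\left(z,q \right)} = 2 q$
$s{\left(G \right)} = 1$
$f{\left(d \right)} = \frac{4 + d}{2 d}$
$s{\left(Y{\left(2,2 \right)} \right)} \left(-44\right) f{\left(1 \right)} = 1 \left(-44\right) \frac{4 + 1}{2 \cdot 1} = - 44 \cdot \frac{1}{2} \cdot 1 \cdot 5 = \left(-44\right) \frac{5}{2} = -110$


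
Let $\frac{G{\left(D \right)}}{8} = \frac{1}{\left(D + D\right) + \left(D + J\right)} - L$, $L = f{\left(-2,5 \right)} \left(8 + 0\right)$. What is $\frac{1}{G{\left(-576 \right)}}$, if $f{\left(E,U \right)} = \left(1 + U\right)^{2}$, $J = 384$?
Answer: $- \frac{168}{387073} \approx -0.00043403$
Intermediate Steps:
$L = 288$ ($L = \left(1 + 5\right)^{2} \left(8 + 0\right) = 6^{2} \cdot 8 = 36 \cdot 8 = 288$)
$G{\left(D \right)} = -2304 + \frac{8}{384 + 3 D}$ ($G{\left(D \right)} = 8 \left(\frac{1}{\left(D + D\right) + \left(D + 384\right)} - 288\right) = 8 \left(\frac{1}{2 D + \left(384 + D\right)} - 288\right) = 8 \left(\frac{1}{384 + 3 D} - 288\right) = 8 \left(-288 + \frac{1}{384 + 3 D}\right) = -2304 + \frac{8}{384 + 3 D}$)
$\frac{1}{G{\left(-576 \right)}} = \frac{1}{\frac{8}{3} \frac{1}{128 - 576} \left(-110591 - -497664\right)} = \frac{1}{\frac{8}{3} \frac{1}{-448} \left(-110591 + 497664\right)} = \frac{1}{\frac{8}{3} \left(- \frac{1}{448}\right) 387073} = \frac{1}{- \frac{387073}{168}} = - \frac{168}{387073}$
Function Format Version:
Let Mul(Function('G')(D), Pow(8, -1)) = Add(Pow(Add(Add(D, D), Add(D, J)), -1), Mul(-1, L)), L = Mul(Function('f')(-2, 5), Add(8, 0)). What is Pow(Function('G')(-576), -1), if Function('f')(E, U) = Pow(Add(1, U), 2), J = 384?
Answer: Rational(-168, 387073) ≈ -0.00043403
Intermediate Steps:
L = 288 (L = Mul(Pow(Add(1, 5), 2), Add(8, 0)) = Mul(Pow(6, 2), 8) = Mul(36, 8) = 288)
Function('G')(D) = Add(-2304, Mul(8, Pow(Add(384, Mul(3, D)), -1))) (Function('G')(D) = Mul(8, Add(Pow(Add(Add(D, D), Add(D, 384)), -1), Mul(-1, 288))) = Mul(8, Add(Pow(Add(Mul(2, D), Add(384, D)), -1), -288)) = Mul(8, Add(Pow(Add(384, Mul(3, D)), -1), -288)) = Mul(8, Add(-288, Pow(Add(384, Mul(3, D)), -1))) = Add(-2304, Mul(8, Pow(Add(384, Mul(3, D)), -1))))
Pow(Function('G')(-576), -1) = Pow(Mul(Rational(8, 3), Pow(Add(128, -576), -1), Add(-110591, Mul(-864, -576))), -1) = Pow(Mul(Rational(8, 3), Pow(-448, -1), Add(-110591, 497664)), -1) = Pow(Mul(Rational(8, 3), Rational(-1, 448), 387073), -1) = Pow(Rational(-387073, 168), -1) = Rational(-168, 387073)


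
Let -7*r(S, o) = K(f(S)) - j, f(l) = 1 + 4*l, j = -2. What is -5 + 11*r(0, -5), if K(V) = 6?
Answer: -123/7 ≈ -17.571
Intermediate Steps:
r(S, o) = -8/7 (r(S, o) = -(6 - 1*(-2))/7 = -(6 + 2)/7 = -⅐*8 = -8/7)
-5 + 11*r(0, -5) = -5 + 11*(-8/7) = -5 - 88/7 = -123/7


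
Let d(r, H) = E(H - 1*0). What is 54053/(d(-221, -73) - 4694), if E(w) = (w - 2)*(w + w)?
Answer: 54053/6256 ≈ 8.6402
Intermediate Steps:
E(w) = 2*w*(-2 + w) (E(w) = (-2 + w)*(2*w) = 2*w*(-2 + w))
d(r, H) = 2*H*(-2 + H) (d(r, H) = 2*(H - 1*0)*(-2 + (H - 1*0)) = 2*(H + 0)*(-2 + (H + 0)) = 2*H*(-2 + H))
54053/(d(-221, -73) - 4694) = 54053/(2*(-73)*(-2 - 73) - 4694) = 54053/(2*(-73)*(-75) - 4694) = 54053/(10950 - 4694) = 54053/6256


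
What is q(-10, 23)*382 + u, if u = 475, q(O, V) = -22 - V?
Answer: -16715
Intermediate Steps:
q(-10, 23)*382 + u = (-22 - 1*23)*382 + 475 = (-22 - 23)*382 + 475 = -45*382 + 475 = -17190 + 475 = -16715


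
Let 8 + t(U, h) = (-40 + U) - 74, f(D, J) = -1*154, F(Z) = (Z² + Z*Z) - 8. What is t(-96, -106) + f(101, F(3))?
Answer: -372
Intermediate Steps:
F(Z) = -8 + 2*Z² (F(Z) = (Z² + Z²) - 8 = 2*Z² - 8 = -8 + 2*Z²)
f(D, J) = -154
t(U, h) = -122 + U (t(U, h) = -8 + ((-40 + U) - 74) = -8 + (-114 + U) = -122 + U)
t(-96, -106) + f(101, F(3)) = (-122 - 96) - 154 = -218 - 154 = -372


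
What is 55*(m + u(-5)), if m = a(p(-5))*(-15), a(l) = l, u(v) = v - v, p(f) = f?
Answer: 4125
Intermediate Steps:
u(v) = 0
m = 75 (m = -5*(-15) = 75)
55*(m + u(-5)) = 55*(75 + 0) = 55*75 = 4125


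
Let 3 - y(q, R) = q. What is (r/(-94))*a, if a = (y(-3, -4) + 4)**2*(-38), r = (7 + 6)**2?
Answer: 321100/47 ≈ 6831.9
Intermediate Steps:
y(q, R) = 3 - q
r = 169 (r = 13**2 = 169)
a = -3800 (a = ((3 - 1*(-3)) + 4)**2*(-38) = ((3 + 3) + 4)**2*(-38) = (6 + 4)**2*(-38) = 10**2*(-38) = 100*(-38) = -3800)
(r/(-94))*a = (169/(-94))*(-3800) = -1/94*169*(-3800) = -169/94*(-3800) = 321100/47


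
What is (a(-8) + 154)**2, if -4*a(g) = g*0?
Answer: 23716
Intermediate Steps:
a(g) = 0 (a(g) = -g*0/4 = -1/4*0 = 0)
(a(-8) + 154)**2 = (0 + 154)**2 = 154**2 = 23716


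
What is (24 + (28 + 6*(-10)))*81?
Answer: -648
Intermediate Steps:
(24 + (28 + 6*(-10)))*81 = (24 + (28 - 60))*81 = (24 - 32)*81 = -8*81 = -648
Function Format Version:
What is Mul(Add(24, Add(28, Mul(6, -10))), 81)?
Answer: -648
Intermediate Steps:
Mul(Add(24, Add(28, Mul(6, -10))), 81) = Mul(Add(24, Add(28, -60)), 81) = Mul(Add(24, -32), 81) = Mul(-8, 81) = -648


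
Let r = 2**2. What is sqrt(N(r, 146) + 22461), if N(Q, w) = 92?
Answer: sqrt(22553) ≈ 150.18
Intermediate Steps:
r = 4
sqrt(N(r, 146) + 22461) = sqrt(92 + 22461) = sqrt(22553)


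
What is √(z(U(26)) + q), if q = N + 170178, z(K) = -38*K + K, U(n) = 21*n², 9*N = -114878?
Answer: 4*I*√206909/3 ≈ 606.5*I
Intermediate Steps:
N = -114878/9 (N = (⅑)*(-114878) = -114878/9 ≈ -12764.)
z(K) = -37*K
q = 1416724/9 (q = -114878/9 + 170178 = 1416724/9 ≈ 1.5741e+5)
√(z(U(26)) + q) = √(-777*26² + 1416724/9) = √(-777*676 + 1416724/9) = √(-37*14196 + 1416724/9) = √(-525252 + 1416724/9) = √(-3310544/9) = 4*I*√206909/3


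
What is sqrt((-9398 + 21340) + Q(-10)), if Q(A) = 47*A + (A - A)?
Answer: 4*sqrt(717) ≈ 107.11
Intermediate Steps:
Q(A) = 47*A (Q(A) = 47*A + 0 = 47*A)
sqrt((-9398 + 21340) + Q(-10)) = sqrt((-9398 + 21340) + 47*(-10)) = sqrt(11942 - 470) = sqrt(11472) = 4*sqrt(717)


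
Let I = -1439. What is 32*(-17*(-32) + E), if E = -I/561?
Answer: 9811936/561 ≈ 17490.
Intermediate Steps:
E = 1439/561 (E = -(-1439)/561 = -1*(-1439/561) = 1439/561 ≈ 2.5651)
32*(-17*(-32) + E) = 32*(-17*(-32) + 1439/561) = 32*(544 + 1439/561) = 32*(306623/561) = 9811936/561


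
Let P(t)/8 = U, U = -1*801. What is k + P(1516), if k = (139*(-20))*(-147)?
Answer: 402252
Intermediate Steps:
U = -801
P(t) = -6408 (P(t) = 8*(-801) = -6408)
k = 408660 (k = -2780*(-147) = 408660)
k + P(1516) = 408660 - 6408 = 402252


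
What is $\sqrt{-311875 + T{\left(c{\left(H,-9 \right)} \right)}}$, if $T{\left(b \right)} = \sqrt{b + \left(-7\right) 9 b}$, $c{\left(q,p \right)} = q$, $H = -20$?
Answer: $\sqrt{-311875 + 2 \sqrt{310}} \approx 558.43 i$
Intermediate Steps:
$T{\left(b \right)} = \sqrt{62} \sqrt{- b}$ ($T{\left(b \right)} = \sqrt{b - 63 b} = \sqrt{- 62 b} = \sqrt{62} \sqrt{- b}$)
$\sqrt{-311875 + T{\left(c{\left(H,-9 \right)} \right)}} = \sqrt{-311875 + \sqrt{62} \sqrt{\left(-1\right) \left(-20\right)}} = \sqrt{-311875 + \sqrt{62} \sqrt{20}} = \sqrt{-311875 + \sqrt{62} \cdot 2 \sqrt{5}} = \sqrt{-311875 + 2 \sqrt{310}}$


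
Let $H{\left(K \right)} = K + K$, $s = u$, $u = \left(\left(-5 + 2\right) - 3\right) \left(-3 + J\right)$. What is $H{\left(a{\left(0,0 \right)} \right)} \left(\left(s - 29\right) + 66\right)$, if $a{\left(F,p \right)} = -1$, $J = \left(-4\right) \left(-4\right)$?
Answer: $82$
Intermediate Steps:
$J = 16$
$u = -78$ ($u = \left(\left(-5 + 2\right) - 3\right) \left(-3 + 16\right) = \left(-3 - 3\right) 13 = \left(-6\right) 13 = -78$)
$s = -78$
$H{\left(K \right)} = 2 K$
$H{\left(a{\left(0,0 \right)} \right)} \left(\left(s - 29\right) + 66\right) = 2 \left(-1\right) \left(\left(-78 - 29\right) + 66\right) = - 2 \left(\left(-78 - 29\right) + 66\right) = - 2 \left(-107 + 66\right) = \left(-2\right) \left(-41\right) = 82$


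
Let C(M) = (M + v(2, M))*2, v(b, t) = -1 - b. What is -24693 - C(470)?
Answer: -25627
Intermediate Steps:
C(M) = -6 + 2*M (C(M) = (M + (-1 - 1*2))*2 = (M + (-1 - 2))*2 = (M - 3)*2 = (-3 + M)*2 = -6 + 2*M)
-24693 - C(470) = -24693 - (-6 + 2*470) = -24693 - (-6 + 940) = -24693 - 1*934 = -24693 - 934 = -25627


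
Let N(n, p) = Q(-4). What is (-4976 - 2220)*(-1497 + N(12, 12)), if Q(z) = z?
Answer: 10801196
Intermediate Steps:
N(n, p) = -4
(-4976 - 2220)*(-1497 + N(12, 12)) = (-4976 - 2220)*(-1497 - 4) = -7196*(-1501) = 10801196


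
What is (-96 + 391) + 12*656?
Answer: 8167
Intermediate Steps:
(-96 + 391) + 12*656 = 295 + 7872 = 8167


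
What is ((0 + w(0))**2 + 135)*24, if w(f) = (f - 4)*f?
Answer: 3240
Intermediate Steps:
w(f) = f*(-4 + f) (w(f) = (-4 + f)*f = f*(-4 + f))
((0 + w(0))**2 + 135)*24 = ((0 + 0*(-4 + 0))**2 + 135)*24 = ((0 + 0*(-4))**2 + 135)*24 = ((0 + 0)**2 + 135)*24 = (0**2 + 135)*24 = (0 + 135)*24 = 135*24 = 3240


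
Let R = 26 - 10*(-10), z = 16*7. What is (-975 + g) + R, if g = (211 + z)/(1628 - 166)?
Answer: -72995/86 ≈ -848.78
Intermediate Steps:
z = 112
R = 126 (R = 26 + 100 = 126)
g = 19/86 (g = (211 + 112)/(1628 - 166) = 323/1462 = 323*(1/1462) = 19/86 ≈ 0.22093)
(-975 + g) + R = (-975 + 19/86) + 126 = -83831/86 + 126 = -72995/86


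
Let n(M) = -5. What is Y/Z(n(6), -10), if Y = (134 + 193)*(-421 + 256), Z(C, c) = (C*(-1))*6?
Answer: -3597/2 ≈ -1798.5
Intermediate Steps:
Z(C, c) = -6*C (Z(C, c) = -C*6 = -6*C)
Y = -53955 (Y = 327*(-165) = -53955)
Y/Z(n(6), -10) = -53955/((-6*(-5))) = -53955/30 = -53955*1/30 = -3597/2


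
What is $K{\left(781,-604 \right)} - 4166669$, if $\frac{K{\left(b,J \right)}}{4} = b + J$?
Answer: $-4165961$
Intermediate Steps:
$K{\left(b,J \right)} = 4 J + 4 b$ ($K{\left(b,J \right)} = 4 \left(b + J\right) = 4 \left(J + b\right) = 4 J + 4 b$)
$K{\left(781,-604 \right)} - 4166669 = \left(4 \left(-604\right) + 4 \cdot 781\right) - 4166669 = \left(-2416 + 3124\right) - 4166669 = 708 - 4166669 = -4165961$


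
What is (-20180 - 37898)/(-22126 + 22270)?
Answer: -29039/72 ≈ -403.32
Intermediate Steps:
(-20180 - 37898)/(-22126 + 22270) = -58078/144 = -58078*1/144 = -29039/72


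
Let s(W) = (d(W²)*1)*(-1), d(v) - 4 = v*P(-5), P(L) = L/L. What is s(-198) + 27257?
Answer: -11951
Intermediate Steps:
P(L) = 1
d(v) = 4 + v (d(v) = 4 + v*1 = 4 + v)
s(W) = -4 - W² (s(W) = ((4 + W²)*1)*(-1) = (4 + W²)*(-1) = -4 - W²)
s(-198) + 27257 = (-4 - 1*(-198)²) + 27257 = (-4 - 1*39204) + 27257 = (-4 - 39204) + 27257 = -39208 + 27257 = -11951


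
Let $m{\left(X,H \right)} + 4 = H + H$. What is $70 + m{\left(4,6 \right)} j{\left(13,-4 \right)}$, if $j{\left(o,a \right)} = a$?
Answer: $38$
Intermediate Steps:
$m{\left(X,H \right)} = -4 + 2 H$ ($m{\left(X,H \right)} = -4 + \left(H + H\right) = -4 + 2 H$)
$70 + m{\left(4,6 \right)} j{\left(13,-4 \right)} = 70 + \left(-4 + 2 \cdot 6\right) \left(-4\right) = 70 + \left(-4 + 12\right) \left(-4\right) = 70 + 8 \left(-4\right) = 70 - 32 = 38$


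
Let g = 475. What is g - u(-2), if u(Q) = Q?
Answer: 477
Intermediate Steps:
g - u(-2) = 475 - 1*(-2) = 475 + 2 = 477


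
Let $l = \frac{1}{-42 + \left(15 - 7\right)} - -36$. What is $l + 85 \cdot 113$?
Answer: $\frac{327793}{34} \approx 9641.0$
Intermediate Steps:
$l = \frac{1223}{34}$ ($l = \frac{1}{-42 + \left(15 - 7\right)} + 36 = \frac{1}{-42 + 8} + 36 = \frac{1}{-34} + 36 = - \frac{1}{34} + 36 = \frac{1223}{34} \approx 35.971$)
$l + 85 \cdot 113 = \frac{1223}{34} + 85 \cdot 113 = \frac{1223}{34} + 9605 = \frac{327793}{34}$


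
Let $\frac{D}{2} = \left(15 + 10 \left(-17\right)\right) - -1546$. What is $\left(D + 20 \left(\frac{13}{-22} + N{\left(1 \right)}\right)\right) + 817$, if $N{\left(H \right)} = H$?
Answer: $\frac{39679}{11} \approx 3607.2$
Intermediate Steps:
$D = 2782$ ($D = 2 \left(\left(15 + 10 \left(-17\right)\right) - -1546\right) = 2 \left(\left(15 - 170\right) + 1546\right) = 2 \left(-155 + 1546\right) = 2 \cdot 1391 = 2782$)
$\left(D + 20 \left(\frac{13}{-22} + N{\left(1 \right)}\right)\right) + 817 = \left(2782 + 20 \left(\frac{13}{-22} + 1\right)\right) + 817 = \left(2782 + 20 \left(13 \left(- \frac{1}{22}\right) + 1\right)\right) + 817 = \left(2782 + 20 \left(- \frac{13}{22} + 1\right)\right) + 817 = \left(2782 + 20 \cdot \frac{9}{22}\right) + 817 = \left(2782 + \frac{90}{11}\right) + 817 = \frac{30692}{11} + 817 = \frac{39679}{11}$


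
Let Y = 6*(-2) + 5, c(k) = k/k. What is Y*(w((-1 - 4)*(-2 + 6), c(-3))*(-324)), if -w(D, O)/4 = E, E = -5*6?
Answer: 272160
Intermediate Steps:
E = -30
c(k) = 1
w(D, O) = 120 (w(D, O) = -4*(-30) = 120)
Y = -7 (Y = -12 + 5 = -7)
Y*(w((-1 - 4)*(-2 + 6), c(-3))*(-324)) = -840*(-324) = -7*(-38880) = 272160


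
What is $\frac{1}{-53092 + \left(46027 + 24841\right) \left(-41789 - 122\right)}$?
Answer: $- \frac{1}{2970201840} \approx -3.3668 \cdot 10^{-10}$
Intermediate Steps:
$\frac{1}{-53092 + \left(46027 + 24841\right) \left(-41789 - 122\right)} = \frac{1}{-53092 + 70868 \left(-41911\right)} = \frac{1}{-53092 - 2970148748} = \frac{1}{-2970201840} = - \frac{1}{2970201840}$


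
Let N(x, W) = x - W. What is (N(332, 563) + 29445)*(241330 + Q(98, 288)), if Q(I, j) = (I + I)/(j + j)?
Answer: 56401796487/8 ≈ 7.0502e+9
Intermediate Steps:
Q(I, j) = I/j (Q(I, j) = (2*I)/((2*j)) = (2*I)*(1/(2*j)) = I/j)
(N(332, 563) + 29445)*(241330 + Q(98, 288)) = ((332 - 1*563) + 29445)*(241330 + 98/288) = ((332 - 563) + 29445)*(241330 + 98*(1/288)) = (-231 + 29445)*(241330 + 49/144) = 29214*(34751569/144) = 56401796487/8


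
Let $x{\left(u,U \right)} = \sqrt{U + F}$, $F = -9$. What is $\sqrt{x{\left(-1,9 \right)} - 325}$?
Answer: $5 i \sqrt{13} \approx 18.028 i$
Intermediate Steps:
$x{\left(u,U \right)} = \sqrt{-9 + U}$ ($x{\left(u,U \right)} = \sqrt{U - 9} = \sqrt{-9 + U}$)
$\sqrt{x{\left(-1,9 \right)} - 325} = \sqrt{\sqrt{-9 + 9} - 325} = \sqrt{\sqrt{0} - 325} = \sqrt{0 - 325} = \sqrt{-325} = 5 i \sqrt{13}$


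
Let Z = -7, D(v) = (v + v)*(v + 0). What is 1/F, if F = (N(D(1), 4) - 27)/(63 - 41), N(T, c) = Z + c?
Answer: -11/15 ≈ -0.73333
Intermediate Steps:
D(v) = 2*v**2 (D(v) = (2*v)*v = 2*v**2)
N(T, c) = -7 + c
F = -15/11 (F = ((-7 + 4) - 27)/(63 - 41) = (-3 - 27)/22 = -30*1/22 = -15/11 ≈ -1.3636)
1/F = 1/(-15/11) = -11/15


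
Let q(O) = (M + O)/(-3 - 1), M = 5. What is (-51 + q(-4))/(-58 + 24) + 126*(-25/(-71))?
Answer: 442955/9656 ≈ 45.874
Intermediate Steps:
q(O) = -5/4 - O/4 (q(O) = (5 + O)/(-3 - 1) = (5 + O)/(-4) = (5 + O)*(-¼) = -5/4 - O/4)
(-51 + q(-4))/(-58 + 24) + 126*(-25/(-71)) = (-51 + (-5/4 - ¼*(-4)))/(-58 + 24) + 126*(-25/(-71)) = (-51 + (-5/4 + 1))/(-34) + 126*(-25*(-1/71)) = (-51 - ¼)*(-1/34) + 126*(25/71) = -205/4*(-1/34) + 3150/71 = 205/136 + 3150/71 = 442955/9656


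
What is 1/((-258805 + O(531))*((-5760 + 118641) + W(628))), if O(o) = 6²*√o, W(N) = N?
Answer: -258805/7602757886920141 - 108*√59/7602757886920141 ≈ -3.4150e-11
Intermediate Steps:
O(o) = 36*√o
1/((-258805 + O(531))*((-5760 + 118641) + W(628))) = 1/((-258805 + 36*√531)*((-5760 + 118641) + 628)) = 1/((-258805 + 36*(3*√59))*(112881 + 628)) = 1/((-258805 + 108*√59)*113509) = 1/(-29376696745 + 12258972*√59)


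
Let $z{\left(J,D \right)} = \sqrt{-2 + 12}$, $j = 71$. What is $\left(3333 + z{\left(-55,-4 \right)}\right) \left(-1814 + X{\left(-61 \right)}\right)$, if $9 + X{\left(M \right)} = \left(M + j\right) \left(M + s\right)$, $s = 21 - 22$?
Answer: $-8142519 - 2443 \sqrt{10} \approx -8.1502 \cdot 10^{6}$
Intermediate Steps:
$s = -1$ ($s = 21 - 22 = -1$)
$z{\left(J,D \right)} = \sqrt{10}$
$X{\left(M \right)} = -9 + \left(-1 + M\right) \left(71 + M\right)$ ($X{\left(M \right)} = -9 + \left(M + 71\right) \left(M - 1\right) = -9 + \left(71 + M\right) \left(-1 + M\right) = -9 + \left(-1 + M\right) \left(71 + M\right)$)
$\left(3333 + z{\left(-55,-4 \right)}\right) \left(-1814 + X{\left(-61 \right)}\right) = \left(3333 + \sqrt{10}\right) \left(-1814 + \left(-80 + \left(-61\right)^{2} + 70 \left(-61\right)\right)\right) = \left(3333 + \sqrt{10}\right) \left(-1814 - 629\right) = \left(3333 + \sqrt{10}\right) \left(-2443\right) = -8142519 - 2443 \sqrt{10}$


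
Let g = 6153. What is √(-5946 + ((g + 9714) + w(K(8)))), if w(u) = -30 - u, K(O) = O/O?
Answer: √9890 ≈ 99.448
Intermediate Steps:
K(O) = 1
√(-5946 + ((g + 9714) + w(K(8)))) = √(-5946 + ((6153 + 9714) + (-30 - 1*1))) = √(-5946 + (15867 + (-30 - 1))) = √(-5946 + (15867 - 31)) = √(-5946 + 15836) = √9890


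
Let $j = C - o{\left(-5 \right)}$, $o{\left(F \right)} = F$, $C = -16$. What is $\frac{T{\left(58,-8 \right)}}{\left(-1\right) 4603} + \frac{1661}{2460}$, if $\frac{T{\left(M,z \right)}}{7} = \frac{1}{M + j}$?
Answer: $\frac{359325181}{532198860} \approx 0.67517$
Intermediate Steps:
$j = -11$ ($j = -16 - -5 = -16 + 5 = -11$)
$T{\left(M,z \right)} = \frac{7}{-11 + M}$ ($T{\left(M,z \right)} = \frac{7}{M - 11} = \frac{7}{-11 + M}$)
$\frac{T{\left(58,-8 \right)}}{\left(-1\right) 4603} + \frac{1661}{2460} = \frac{7 \frac{1}{-11 + 58}}{\left(-1\right) 4603} + \frac{1661}{2460} = \frac{7 \cdot \frac{1}{47}}{-4603} + 1661 \cdot \frac{1}{2460} = 7 \cdot \frac{1}{47} \left(- \frac{1}{4603}\right) + \frac{1661}{2460} = \frac{7}{47} \left(- \frac{1}{4603}\right) + \frac{1661}{2460} = - \frac{7}{216341} + \frac{1661}{2460} = \frac{359325181}{532198860}$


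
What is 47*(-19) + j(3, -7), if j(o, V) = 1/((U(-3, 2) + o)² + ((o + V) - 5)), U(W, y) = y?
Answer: -14287/16 ≈ -892.94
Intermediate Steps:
j(o, V) = 1/(-5 + V + o + (2 + o)²) (j(o, V) = 1/((2 + o)² + ((o + V) - 5)) = 1/((2 + o)² + ((V + o) - 5)) = 1/((2 + o)² + (-5 + V + o)) = 1/(-5 + V + o + (2 + o)²))
47*(-19) + j(3, -7) = 47*(-19) + 1/(-5 - 7 + 3 + (2 + 3)²) = -893 + 1/(-5 - 7 + 3 + 5²) = -893 + 1/(-5 - 7 + 3 + 25) = -893 + 1/16 = -14287/16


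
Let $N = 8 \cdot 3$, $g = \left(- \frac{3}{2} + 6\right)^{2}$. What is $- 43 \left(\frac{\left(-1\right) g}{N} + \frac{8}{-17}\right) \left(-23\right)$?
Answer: $- \frac{707135}{544} \approx -1299.9$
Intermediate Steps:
$g = \frac{81}{4}$ ($g = \left(\left(-3\right) \frac{1}{2} + 6\right)^{2} = \left(- \frac{3}{2} + 6\right)^{2} = \left(\frac{9}{2}\right)^{2} = \frac{81}{4} \approx 20.25$)
$N = 24$
$- 43 \left(\frac{\left(-1\right) g}{N} + \frac{8}{-17}\right) \left(-23\right) = - 43 \left(\frac{\left(-1\right) \frac{81}{4}}{24} + \frac{8}{-17}\right) \left(-23\right) = - 43 \left(\left(- \frac{81}{4}\right) \frac{1}{24} + 8 \left(- \frac{1}{17}\right)\right) \left(-23\right) = - 43 \left(- \frac{27}{32} - \frac{8}{17}\right) \left(-23\right) = \left(-43\right) \left(- \frac{715}{544}\right) \left(-23\right) = \frac{30745}{544} \left(-23\right) = - \frac{707135}{544}$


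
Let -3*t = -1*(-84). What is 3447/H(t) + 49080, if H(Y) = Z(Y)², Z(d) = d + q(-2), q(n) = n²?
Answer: 3141503/64 ≈ 49086.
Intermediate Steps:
Z(d) = 4 + d (Z(d) = d + (-2)² = d + 4 = 4 + d)
t = -28 (t = -(-1)*(-84)/3 = -⅓*84 = -28)
H(Y) = (4 + Y)²
3447/H(t) + 49080 = 3447/((4 - 28)²) + 49080 = 3447/((-24)²) + 49080 = 3447/576 + 49080 = 3447*(1/576) + 49080 = 383/64 + 49080 = 3141503/64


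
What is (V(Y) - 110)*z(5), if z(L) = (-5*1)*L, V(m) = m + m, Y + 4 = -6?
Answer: 3250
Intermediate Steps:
Y = -10 (Y = -4 - 6 = -10)
V(m) = 2*m
z(L) = -5*L
(V(Y) - 110)*z(5) = (2*(-10) - 110)*(-5*5) = (-20 - 110)*(-25) = -130*(-25) = 3250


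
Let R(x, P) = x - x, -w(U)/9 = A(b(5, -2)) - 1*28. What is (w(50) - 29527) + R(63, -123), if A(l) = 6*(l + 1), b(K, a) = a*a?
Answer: -29545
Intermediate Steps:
b(K, a) = a²
A(l) = 6 + 6*l (A(l) = 6*(1 + l) = 6 + 6*l)
w(U) = -18 (w(U) = -9*((6 + 6*(-2)²) - 1*28) = -9*((6 + 6*4) - 28) = -9*((6 + 24) - 28) = -9*(30 - 28) = -9*2 = -18)
R(x, P) = 0
(w(50) - 29527) + R(63, -123) = (-18 - 29527) + 0 = -29545 + 0 = -29545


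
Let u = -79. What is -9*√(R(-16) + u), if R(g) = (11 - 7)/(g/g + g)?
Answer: -3*I*√17835/5 ≈ -80.129*I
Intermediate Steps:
R(g) = 4/(1 + g)
-9*√(R(-16) + u) = -9*√(4/(1 - 16) - 79) = -9*√(4/(-15) - 79) = -9*√(4*(-1/15) - 79) = -9*√(-4/15 - 79) = -3*I*√17835/5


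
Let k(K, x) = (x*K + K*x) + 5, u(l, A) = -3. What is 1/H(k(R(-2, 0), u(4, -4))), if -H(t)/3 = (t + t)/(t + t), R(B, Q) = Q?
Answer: -⅓ ≈ -0.33333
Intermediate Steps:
k(K, x) = 5 + 2*K*x (k(K, x) = (K*x + K*x) + 5 = 2*K*x + 5 = 5 + 2*K*x)
H(t) = -3 (H(t) = -3*(t + t)/(t + t) = -3*2*t/(2*t) = -3*2*t*1/(2*t) = -3*1 = -3)
1/H(k(R(-2, 0), u(4, -4))) = 1/(-3) = -⅓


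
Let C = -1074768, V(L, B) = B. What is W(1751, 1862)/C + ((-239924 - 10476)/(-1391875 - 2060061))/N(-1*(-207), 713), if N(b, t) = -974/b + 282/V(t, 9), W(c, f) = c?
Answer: 87468097903/79881590991696 ≈ 0.0010950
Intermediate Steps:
N(b, t) = 94/3 - 974/b (N(b, t) = -974/b + 282/9 = -974/b + 282*(⅑) = -974/b + 94/3 = 94/3 - 974/b)
W(1751, 1862)/C + ((-239924 - 10476)/(-1391875 - 2060061))/N(-1*(-207), 713) = 1751/(-1074768) + ((-239924 - 10476)/(-1391875 - 2060061))/(94/3 - 974/((-1*(-207)))) = 1751*(-1/1074768) + (-250400/(-3451936))/(94/3 - 974/207) = -1751/1074768 + (-250400*(-1/3451936))/(94/3 - 974*1/207) = -1751/1074768 + 7825/(107873*(94/3 - 974/207)) = -1751/1074768 + 7825/(107873*(5512/207)) = -1751/1074768 + (7825/107873)*(207/5512) = -1751/1074768 + 1619775/594595976 = 87468097903/79881590991696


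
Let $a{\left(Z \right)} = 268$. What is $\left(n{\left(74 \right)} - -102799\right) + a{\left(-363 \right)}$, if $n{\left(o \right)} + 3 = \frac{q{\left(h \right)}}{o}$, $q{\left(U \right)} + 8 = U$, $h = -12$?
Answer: $\frac{3813358}{37} \approx 1.0306 \cdot 10^{5}$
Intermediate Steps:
$q{\left(U \right)} = -8 + U$
$n{\left(o \right)} = -3 - \frac{20}{o}$ ($n{\left(o \right)} = -3 + \frac{-8 - 12}{o} = -3 - \frac{20}{o}$)
$\left(n{\left(74 \right)} - -102799\right) + a{\left(-363 \right)} = \left(\left(-3 - \frac{20}{74}\right) - -102799\right) + 268 = \left(\left(-3 - \frac{10}{37}\right) + \left(-33657 + 136456\right)\right) + 268 = \left(\left(-3 - \frac{10}{37}\right) + 102799\right) + 268 = \left(- \frac{121}{37} + 102799\right) + 268 = \frac{3803442}{37} + 268 = \frac{3813358}{37}$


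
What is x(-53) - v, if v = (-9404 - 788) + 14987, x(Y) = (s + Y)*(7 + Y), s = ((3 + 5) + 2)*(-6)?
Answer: 403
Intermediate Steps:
s = -60 (s = (8 + 2)*(-6) = 10*(-6) = -60)
x(Y) = (-60 + Y)*(7 + Y)
v = 4795 (v = -10192 + 14987 = 4795)
x(-53) - v = (-420 + (-53)² - 53*(-53)) - 1*4795 = (-420 + 2809 + 2809) - 4795 = 5198 - 4795 = 403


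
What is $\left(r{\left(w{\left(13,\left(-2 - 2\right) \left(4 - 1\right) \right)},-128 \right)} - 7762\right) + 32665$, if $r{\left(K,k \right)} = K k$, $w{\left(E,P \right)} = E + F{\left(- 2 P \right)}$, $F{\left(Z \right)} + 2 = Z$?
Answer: $20423$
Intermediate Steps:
$F{\left(Z \right)} = -2 + Z$
$w{\left(E,P \right)} = -2 + E - 2 P$ ($w{\left(E,P \right)} = E - \left(2 + 2 P\right) = -2 + E - 2 P$)
$\left(r{\left(w{\left(13,\left(-2 - 2\right) \left(4 - 1\right) \right)},-128 \right)} - 7762\right) + 32665 = \left(\left(-2 + 13 - 2 \left(-2 - 2\right) \left(4 - 1\right)\right) \left(-128\right) - 7762\right) + 32665 = \left(\left(-2 + 13 - 2 \left(\left(-4\right) 3\right)\right) \left(-128\right) - 7762\right) + 32665 = \left(\left(-2 + 13 - -24\right) \left(-128\right) - 7762\right) + 32665 = \left(\left(-2 + 13 + 24\right) \left(-128\right) - 7762\right) + 32665 = \left(35 \left(-128\right) - 7762\right) + 32665 = \left(-4480 - 7762\right) + 32665 = -12242 + 32665 = 20423$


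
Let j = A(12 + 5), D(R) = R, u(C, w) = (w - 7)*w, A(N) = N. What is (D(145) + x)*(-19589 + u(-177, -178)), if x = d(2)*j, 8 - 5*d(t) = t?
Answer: 11033007/5 ≈ 2.2066e+6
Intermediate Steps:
d(t) = 8/5 - t/5
u(C, w) = w*(-7 + w) (u(C, w) = (-7 + w)*w = w*(-7 + w))
j = 17 (j = 12 + 5 = 17)
x = 102/5 (x = (8/5 - ⅕*2)*17 = (8/5 - ⅖)*17 = (6/5)*17 = 102/5 ≈ 20.400)
(D(145) + x)*(-19589 + u(-177, -178)) = (145 + 102/5)*(-19589 - 178*(-7 - 178)) = 827*(-19589 - 178*(-185))/5 = 827*(-19589 + 32930)/5 = (827/5)*13341 = 11033007/5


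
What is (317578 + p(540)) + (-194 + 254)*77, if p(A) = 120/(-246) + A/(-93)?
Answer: 409505658/1271 ≈ 3.2219e+5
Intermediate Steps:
p(A) = -20/41 - A/93 (p(A) = 120*(-1/246) + A*(-1/93) = -20/41 - A/93)
(317578 + p(540)) + (-194 + 254)*77 = (317578 + (-20/41 - 1/93*540)) + (-194 + 254)*77 = (317578 + (-20/41 - 180/31)) + 60*77 = (317578 - 8000/1271) + 4620 = 403633638/1271 + 4620 = 409505658/1271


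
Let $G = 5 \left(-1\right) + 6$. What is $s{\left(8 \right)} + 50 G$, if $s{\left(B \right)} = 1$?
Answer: $51$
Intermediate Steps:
$G = 1$ ($G = -5 + 6 = 1$)
$s{\left(8 \right)} + 50 G = 1 + 50 \cdot 1 = 1 + 50 = 51$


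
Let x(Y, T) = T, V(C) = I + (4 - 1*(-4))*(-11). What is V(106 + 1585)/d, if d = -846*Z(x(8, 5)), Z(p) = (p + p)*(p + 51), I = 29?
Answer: 59/473760 ≈ 0.00012454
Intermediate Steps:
V(C) = -59 (V(C) = 29 + (4 - 1*(-4))*(-11) = 29 + (4 + 4)*(-11) = 29 + 8*(-11) = 29 - 88 = -59)
Z(p) = 2*p*(51 + p) (Z(p) = (2*p)*(51 + p) = 2*p*(51 + p))
d = -473760 (d = -1692*5*(51 + 5) = -1692*5*56 = -846*560 = -473760)
V(106 + 1585)/d = -59/(-473760) = -59*(-1/473760) = 59/473760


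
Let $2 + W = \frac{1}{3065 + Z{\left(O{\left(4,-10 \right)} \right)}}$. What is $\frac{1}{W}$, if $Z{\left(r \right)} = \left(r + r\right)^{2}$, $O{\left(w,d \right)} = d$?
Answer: $- \frac{3465}{6929} \approx -0.50007$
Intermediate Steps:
$Z{\left(r \right)} = 4 r^{2}$ ($Z{\left(r \right)} = \left(2 r\right)^{2} = 4 r^{2}$)
$W = - \frac{6929}{3465}$ ($W = -2 + \frac{1}{3065 + 4 \left(-10\right)^{2}} = -2 + \frac{1}{3065 + 4 \cdot 100} = -2 + \frac{1}{3065 + 400} = -2 + \frac{1}{3465} = - \frac{6929}{3465} \approx -1.9997$)
$\frac{1}{W} = \frac{1}{- \frac{6929}{3465}} = - \frac{3465}{6929}$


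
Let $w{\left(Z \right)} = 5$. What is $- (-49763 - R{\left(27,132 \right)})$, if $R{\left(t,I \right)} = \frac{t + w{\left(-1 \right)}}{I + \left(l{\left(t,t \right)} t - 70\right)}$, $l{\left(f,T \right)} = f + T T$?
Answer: $\frac{509423847}{10237} \approx 49763.0$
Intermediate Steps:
$l{\left(f,T \right)} = f + T^{2}$
$R{\left(t,I \right)} = \frac{5 + t}{-70 + I + t \left(t + t^{2}\right)}$ ($R{\left(t,I \right)} = \frac{t + 5}{I + \left(\left(t + t^{2}\right) t - 70\right)} = \frac{5 + t}{I + \left(t \left(t + t^{2}\right) - 70\right)} = \frac{5 + t}{I + \left(-70 + t \left(t + t^{2}\right)\right)} = \frac{5 + t}{-70 + I + t \left(t + t^{2}\right)}$)
$- (-49763 - R{\left(27,132 \right)}) = - (-49763 - \frac{5 + 27}{-70 + 132 + 27^{2} \left(1 + 27\right)}) = - (-49763 - \frac{1}{-70 + 132 + 729 \cdot 28} \cdot 32) = - (-49763 - \frac{1}{-70 + 132 + 20412} \cdot 32) = - (-49763 - \frac{1}{20474} \cdot 32) = - (-49763 - \frac{16}{10237}) = \left(-1\right) \left(- \frac{509423847}{10237}\right) = \frac{509423847}{10237}$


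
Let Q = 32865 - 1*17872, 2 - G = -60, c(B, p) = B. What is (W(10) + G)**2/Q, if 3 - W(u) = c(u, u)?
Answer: 275/1363 ≈ 0.20176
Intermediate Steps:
G = 62 (G = 2 - 1*(-60) = 2 + 60 = 62)
W(u) = 3 - u
Q = 14993 (Q = 32865 - 17872 = 14993)
(W(10) + G)**2/Q = ((3 - 1*10) + 62)**2/14993 = ((3 - 10) + 62)**2*(1/14993) = (-7 + 62)**2*(1/14993) = 55**2*(1/14993) = 3025*(1/14993) = 275/1363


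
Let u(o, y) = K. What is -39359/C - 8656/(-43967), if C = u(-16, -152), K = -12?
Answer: 1730601025/527604 ≈ 3280.1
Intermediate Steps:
u(o, y) = -12
C = -12
-39359/C - 8656/(-43967) = -39359/(-12) - 8656/(-43967) = -39359*(-1/12) - 8656*(-1/43967) = 39359/12 + 8656/43967 = 1730601025/527604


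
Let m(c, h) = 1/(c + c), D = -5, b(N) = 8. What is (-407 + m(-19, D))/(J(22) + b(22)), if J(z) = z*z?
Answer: -15467/18696 ≈ -0.82729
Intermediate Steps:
J(z) = z²
m(c, h) = 1/(2*c)
(-407 + m(-19, D))/(J(22) + b(22)) = (-407 + (½)/(-19))/(22² + 8) = (-407 + (½)*(-1/19))/(484 + 8) = (-407 - 1/38)/492 = -15467/38*1/492 = -15467/18696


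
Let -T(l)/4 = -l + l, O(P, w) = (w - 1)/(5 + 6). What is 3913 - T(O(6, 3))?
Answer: 3913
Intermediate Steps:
O(P, w) = -1/11 + w/11 (O(P, w) = (-1 + w)/11 = (-1 + w)*(1/11) = -1/11 + w/11)
T(l) = 0 (T(l) = -4*(-l + l) = -4*0 = 0)
3913 - T(O(6, 3)) = 3913 - 1*0 = 3913 + 0 = 3913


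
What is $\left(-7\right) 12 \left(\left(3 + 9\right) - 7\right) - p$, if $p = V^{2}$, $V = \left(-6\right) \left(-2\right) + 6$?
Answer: $-744$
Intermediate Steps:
$V = 18$ ($V = 12 + 6 = 18$)
$p = 324$ ($p = 18^{2} = 324$)
$\left(-7\right) 12 \left(\left(3 + 9\right) - 7\right) - p = \left(-7\right) 12 \left(\left(3 + 9\right) - 7\right) - 324 = - 84 \left(12 - 7\right) - 324 = \left(-84\right) 5 - 324 = -420 - 324 = -744$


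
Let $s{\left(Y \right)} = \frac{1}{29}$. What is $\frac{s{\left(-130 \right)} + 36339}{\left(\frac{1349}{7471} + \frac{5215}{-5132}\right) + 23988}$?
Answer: $\frac{40405153971104}{26671183876431} \approx 1.5149$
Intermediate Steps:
$s{\left(Y \right)} = \frac{1}{29}$
$\frac{s{\left(-130 \right)} + 36339}{\left(\frac{1349}{7471} + \frac{5215}{-5132}\right) + 23988} = \frac{\frac{1}{29} + 36339}{\left(\frac{1349}{7471} + \frac{5215}{-5132}\right) + 23988} = \frac{1053832}{29 \left(\left(1349 \cdot \frac{1}{7471} + 5215 \left(- \frac{1}{5132}\right)\right) + 23988\right)} = \frac{1053832}{29 \left(\left(\frac{1349}{7471} - \frac{5215}{5132}\right) + 23988\right)} = \frac{1053832}{29 \left(- \frac{32038197}{38341172} + 23988\right)} = \frac{1053832}{29 \cdot \frac{919695995739}{38341172}} = \frac{1053832}{29} \cdot \frac{38341172}{919695995739} = \frac{40405153971104}{26671183876431}$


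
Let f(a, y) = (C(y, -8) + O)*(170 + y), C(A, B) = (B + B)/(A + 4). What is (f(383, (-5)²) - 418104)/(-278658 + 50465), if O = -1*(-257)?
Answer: 10674801/6617597 ≈ 1.6131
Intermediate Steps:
C(A, B) = 2*B/(4 + A) (C(A, B) = (2*B)/(4 + A) = 2*B/(4 + A))
O = 257
f(a, y) = (170 + y)*(257 - 16/(4 + y)) (f(a, y) = (2*(-8)/(4 + y) + 257)*(170 + y) = (-16/(4 + y) + 257)*(170 + y) = (257 - 16/(4 + y))*(170 + y) = (170 + y)*(257 - 16/(4 + y)))
(f(383, (-5)²) - 418104)/(-278658 + 50465) = ((172040 + 257*((-5)²)² + 44702*(-5)²)/(4 + (-5)²) - 418104)/(-278658 + 50465) = ((172040 + 257*25² + 44702*25)/(4 + 25) - 418104)/(-228193) = ((172040 + 257*625 + 1117550)/29 - 418104)*(-1/228193) = ((172040 + 160625 + 1117550)/29 - 418104)*(-1/228193) = ((1/29)*1450215 - 418104)*(-1/228193) = (1450215/29 - 418104)*(-1/228193) = -10674801/29*(-1/228193) = 10674801/6617597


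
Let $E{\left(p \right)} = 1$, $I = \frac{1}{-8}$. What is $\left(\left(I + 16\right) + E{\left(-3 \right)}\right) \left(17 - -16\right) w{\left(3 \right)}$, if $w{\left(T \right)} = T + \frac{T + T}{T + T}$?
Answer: $\frac{4455}{2} \approx 2227.5$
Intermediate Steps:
$I = - \frac{1}{8} \approx -0.125$
$w{\left(T \right)} = 1 + T$ ($w{\left(T \right)} = T + \frac{2 T}{2 T} = T + 2 T \frac{1}{2 T} = T + 1 = 1 + T$)
$\left(\left(I + 16\right) + E{\left(-3 \right)}\right) \left(17 - -16\right) w{\left(3 \right)} = \left(\left(- \frac{1}{8} + 16\right) + 1\right) \left(17 - -16\right) \left(1 + 3\right) = \left(\frac{127}{8} + 1\right) \left(17 + 16\right) 4 = \frac{135}{8} \cdot 33 \cdot 4 = \frac{4455}{8} \cdot 4 = \frac{4455}{2}$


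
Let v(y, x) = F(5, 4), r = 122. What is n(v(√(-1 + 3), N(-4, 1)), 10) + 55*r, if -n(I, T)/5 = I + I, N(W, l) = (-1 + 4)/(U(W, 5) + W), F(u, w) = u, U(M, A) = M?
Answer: 6660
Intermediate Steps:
N(W, l) = 3/(2*W) (N(W, l) = (-1 + 4)/(W + W) = 3/((2*W)) = 3*(1/(2*W)) = 3/(2*W))
v(y, x) = 5
n(I, T) = -10*I (n(I, T) = -5*(I + I) = -10*I)
n(v(√(-1 + 3), N(-4, 1)), 10) + 55*r = -10*5 + 55*122 = -50 + 6710 = 6660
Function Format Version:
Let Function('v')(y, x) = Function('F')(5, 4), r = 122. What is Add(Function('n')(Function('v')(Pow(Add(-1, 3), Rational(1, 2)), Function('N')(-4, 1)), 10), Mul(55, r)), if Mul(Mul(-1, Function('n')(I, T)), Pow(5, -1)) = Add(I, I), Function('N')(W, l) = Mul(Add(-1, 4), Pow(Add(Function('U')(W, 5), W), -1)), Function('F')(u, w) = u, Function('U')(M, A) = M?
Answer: 6660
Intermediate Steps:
Function('N')(W, l) = Mul(Rational(3, 2), Pow(W, -1)) (Function('N')(W, l) = Mul(Add(-1, 4), Pow(Add(W, W), -1)) = Mul(3, Pow(Mul(2, W), -1)) = Mul(3, Mul(Rational(1, 2), Pow(W, -1))) = Mul(Rational(3, 2), Pow(W, -1)))
Function('v')(y, x) = 5
Function('n')(I, T) = Mul(-10, I) (Function('n')(I, T) = Mul(-5, Add(I, I)) = Mul(-5, Mul(2, I)) = Mul(-10, I))
Add(Function('n')(Function('v')(Pow(Add(-1, 3), Rational(1, 2)), Function('N')(-4, 1)), 10), Mul(55, r)) = Add(Mul(-10, 5), Mul(55, 122)) = Add(-50, 6710) = 6660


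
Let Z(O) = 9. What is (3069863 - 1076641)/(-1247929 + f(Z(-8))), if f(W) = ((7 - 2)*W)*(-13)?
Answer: -996611/624257 ≈ -1.5965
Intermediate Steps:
f(W) = -65*W (f(W) = (5*W)*(-13) = -65*W)
(3069863 - 1076641)/(-1247929 + f(Z(-8))) = (3069863 - 1076641)/(-1247929 - 65*9) = 1993222/(-1247929 - 585) = 1993222/(-1248514) = 1993222*(-1/1248514) = -996611/624257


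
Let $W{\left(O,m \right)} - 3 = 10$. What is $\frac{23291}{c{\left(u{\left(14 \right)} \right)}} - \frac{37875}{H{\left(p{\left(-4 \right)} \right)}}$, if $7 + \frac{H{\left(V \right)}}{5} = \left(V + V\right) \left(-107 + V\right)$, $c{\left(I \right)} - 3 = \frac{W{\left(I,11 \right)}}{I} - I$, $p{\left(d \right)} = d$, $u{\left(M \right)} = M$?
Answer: $- \frac{288339269}{124221} \approx -2321.2$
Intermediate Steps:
$W{\left(O,m \right)} = 13$ ($W{\left(O,m \right)} = 3 + 10 = 13$)
$c{\left(I \right)} = 3 - I + \frac{13}{I}$ ($c{\left(I \right)} = 3 - \left(I - \frac{13}{I}\right) = 3 - I + \frac{13}{I}$)
$H{\left(V \right)} = -35 + 10 V \left(-107 + V\right)$ ($H{\left(V \right)} = -35 + 5 \left(V + V\right) \left(-107 + V\right) = -35 + 5 \cdot 2 V \left(-107 + V\right) = -35 + 10 V \left(-107 + V\right)$)
$\frac{23291}{c{\left(u{\left(14 \right)} \right)}} - \frac{37875}{H{\left(p{\left(-4 \right)} \right)}} = \frac{23291}{3 - 14 + \frac{13}{14}} - \frac{37875}{-35 - -4280 + 10 \left(-4\right)^{2}} = \frac{23291}{3 - 14 + 13 \cdot \frac{1}{14}} - \frac{37875}{-35 + 4280 + 10 \cdot 16} = \frac{23291}{3 - 14 + \frac{13}{14}} - \frac{37875}{-35 + 4280 + 160} = \frac{23291}{- \frac{141}{14}} - \frac{37875}{4405} = 23291 \left(- \frac{14}{141}\right) - \frac{7575}{881} = - \frac{326074}{141} - \frac{7575}{881} = - \frac{288339269}{124221}$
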